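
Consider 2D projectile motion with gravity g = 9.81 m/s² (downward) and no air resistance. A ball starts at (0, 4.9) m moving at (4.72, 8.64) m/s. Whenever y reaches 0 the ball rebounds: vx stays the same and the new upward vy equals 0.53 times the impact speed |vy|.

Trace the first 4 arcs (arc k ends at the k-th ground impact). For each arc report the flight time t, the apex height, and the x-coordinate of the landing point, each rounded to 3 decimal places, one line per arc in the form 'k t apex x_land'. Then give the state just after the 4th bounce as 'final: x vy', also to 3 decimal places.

1 2.213 8.705 10.445
2 1.412 2.445 17.110
3 0.748 0.687 20.643
4 0.397 0.193 22.515
final: 22.515 1.031

Arc 1: start y=4.900, vy=8.640 → t=2.213, apex=8.705, x_land=10.445, impact vy=-13.069
  bounce: vy ← 0.53·13.069 = 6.926
Arc 2: start y=0.000, vy=6.926 → t=1.412, apex=2.445, x_land=17.110, impact vy=-6.926
  bounce: vy ← 0.53·6.926 = 3.671
Arc 3: start y=0.000, vy=3.671 → t=0.748, apex=0.687, x_land=20.643, impact vy=-3.671
  bounce: vy ← 0.53·3.671 = 1.946
Arc 4: start y=0.000, vy=1.946 → t=0.397, apex=0.193, x_land=22.515, impact vy=-1.946
  bounce: vy ← 0.53·1.946 = 1.031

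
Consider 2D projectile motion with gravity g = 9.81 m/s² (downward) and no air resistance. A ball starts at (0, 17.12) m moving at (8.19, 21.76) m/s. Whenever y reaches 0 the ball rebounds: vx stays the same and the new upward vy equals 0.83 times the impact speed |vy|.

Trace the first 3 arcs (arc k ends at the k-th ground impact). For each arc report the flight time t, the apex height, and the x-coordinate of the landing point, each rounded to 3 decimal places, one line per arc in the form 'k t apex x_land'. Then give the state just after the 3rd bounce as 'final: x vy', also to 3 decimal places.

1 5.118 41.253 41.918
2 4.814 28.419 81.346
3 3.996 19.578 114.071
final: 114.071 16.267

Arc 1: start y=17.120, vy=21.760 → t=5.118, apex=41.253, x_land=41.918, impact vy=-28.450
  bounce: vy ← 0.83·28.450 = 23.613
Arc 2: start y=0.000, vy=23.613 → t=4.814, apex=28.419, x_land=81.346, impact vy=-23.613
  bounce: vy ← 0.83·23.613 = 19.599
Arc 3: start y=0.000, vy=19.599 → t=3.996, apex=19.578, x_land=114.071, impact vy=-19.599
  bounce: vy ← 0.83·19.599 = 16.267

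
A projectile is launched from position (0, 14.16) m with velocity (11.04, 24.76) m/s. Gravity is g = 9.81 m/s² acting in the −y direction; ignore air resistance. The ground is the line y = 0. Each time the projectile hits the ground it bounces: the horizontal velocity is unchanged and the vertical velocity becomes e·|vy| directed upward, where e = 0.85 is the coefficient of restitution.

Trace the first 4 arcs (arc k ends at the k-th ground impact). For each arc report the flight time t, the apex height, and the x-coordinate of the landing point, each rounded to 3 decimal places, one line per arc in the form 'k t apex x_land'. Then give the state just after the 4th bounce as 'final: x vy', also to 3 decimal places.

1 5.567 45.407 61.454
2 5.172 32.806 118.557
3 4.397 23.703 167.095
4 3.737 17.125 208.351
final: 208.351 15.581

Arc 1: start y=14.160, vy=24.760 → t=5.567, apex=45.407, x_land=61.454, impact vy=-29.848
  bounce: vy ← 0.85·29.848 = 25.370
Arc 2: start y=0.000, vy=25.370 → t=5.172, apex=32.806, x_land=118.557, impact vy=-25.370
  bounce: vy ← 0.85·25.370 = 21.565
Arc 3: start y=0.000, vy=21.565 → t=4.397, apex=23.703, x_land=167.095, impact vy=-21.565
  bounce: vy ← 0.85·21.565 = 18.330
Arc 4: start y=0.000, vy=18.330 → t=3.737, apex=17.125, x_land=208.351, impact vy=-18.330
  bounce: vy ← 0.85·18.330 = 15.581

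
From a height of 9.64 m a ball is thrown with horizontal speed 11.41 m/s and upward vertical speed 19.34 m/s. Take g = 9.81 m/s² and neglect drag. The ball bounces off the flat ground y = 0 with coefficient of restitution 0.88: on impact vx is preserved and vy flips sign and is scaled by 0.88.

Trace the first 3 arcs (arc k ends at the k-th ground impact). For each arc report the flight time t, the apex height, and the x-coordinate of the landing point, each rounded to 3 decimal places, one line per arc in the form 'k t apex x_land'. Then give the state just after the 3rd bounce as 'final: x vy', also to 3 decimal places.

Arc 1: start y=9.640, vy=19.340 → t=4.391, apex=28.704, x_land=50.096, impact vy=-23.731
  bounce: vy ← 0.88·23.731 = 20.884
Arc 2: start y=0.000, vy=20.884 → t=4.258, apex=22.228, x_land=98.675, impact vy=-20.884
  bounce: vy ← 0.88·20.884 = 18.377
Arc 3: start y=0.000, vy=18.377 → t=3.747, apex=17.214, x_land=141.425, impact vy=-18.377
  bounce: vy ← 0.88·18.377 = 16.172

1 4.391 28.704 50.096
2 4.258 22.228 98.675
3 3.747 17.214 141.425
final: 141.425 16.172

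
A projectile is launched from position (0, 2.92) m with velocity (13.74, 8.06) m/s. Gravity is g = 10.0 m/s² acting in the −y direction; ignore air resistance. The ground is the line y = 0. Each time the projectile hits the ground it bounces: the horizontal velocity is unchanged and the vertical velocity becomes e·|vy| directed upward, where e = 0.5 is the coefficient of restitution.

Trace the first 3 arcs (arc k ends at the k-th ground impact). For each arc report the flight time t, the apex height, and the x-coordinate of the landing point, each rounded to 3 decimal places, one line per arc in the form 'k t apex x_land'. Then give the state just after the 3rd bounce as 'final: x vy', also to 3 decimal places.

Arc 1: start y=2.920, vy=8.060 → t=1.917, apex=6.168, x_land=26.335, impact vy=-11.107
  bounce: vy ← 0.5·11.107 = 5.553
Arc 2: start y=0.000, vy=5.553 → t=1.111, apex=1.542, x_land=41.596, impact vy=-5.553
  bounce: vy ← 0.5·5.553 = 2.777
Arc 3: start y=0.000, vy=2.777 → t=0.555, apex=0.386, x_land=49.227, impact vy=-2.777
  bounce: vy ← 0.5·2.777 = 1.388

1 1.917 6.168 26.335
2 1.111 1.542 41.596
3 0.555 0.386 49.227
final: 49.227 1.388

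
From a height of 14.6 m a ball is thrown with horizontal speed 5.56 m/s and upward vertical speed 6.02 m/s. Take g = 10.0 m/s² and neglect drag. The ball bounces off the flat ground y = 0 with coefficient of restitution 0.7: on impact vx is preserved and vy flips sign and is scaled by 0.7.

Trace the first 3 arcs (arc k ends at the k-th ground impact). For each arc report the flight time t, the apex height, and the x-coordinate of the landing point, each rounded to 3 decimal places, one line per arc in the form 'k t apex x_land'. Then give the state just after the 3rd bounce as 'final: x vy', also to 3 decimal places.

1 2.414 16.412 13.420
2 2.536 8.042 27.523
3 1.776 3.941 37.395
final: 37.395 6.214

Arc 1: start y=14.600, vy=6.020 → t=2.414, apex=16.412, x_land=13.420, impact vy=-18.117
  bounce: vy ← 0.7·18.117 = 12.682
Arc 2: start y=0.000, vy=12.682 → t=2.536, apex=8.042, x_land=27.523, impact vy=-12.682
  bounce: vy ← 0.7·12.682 = 8.878
Arc 3: start y=0.000, vy=8.878 → t=1.776, apex=3.941, x_land=37.395, impact vy=-8.878
  bounce: vy ← 0.7·8.878 = 6.214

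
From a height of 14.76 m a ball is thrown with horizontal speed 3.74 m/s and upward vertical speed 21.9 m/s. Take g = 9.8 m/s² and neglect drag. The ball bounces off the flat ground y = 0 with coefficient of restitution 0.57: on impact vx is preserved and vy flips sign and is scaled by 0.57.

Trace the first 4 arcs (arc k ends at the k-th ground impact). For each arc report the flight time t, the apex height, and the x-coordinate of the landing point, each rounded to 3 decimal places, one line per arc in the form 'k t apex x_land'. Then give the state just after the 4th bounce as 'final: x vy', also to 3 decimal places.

1 5.064 39.230 18.940
2 3.226 12.746 31.004
3 1.839 4.141 37.880
4 1.048 1.345 41.800
final: 41.800 2.927

Arc 1: start y=14.760, vy=21.900 → t=5.064, apex=39.230, x_land=18.940, impact vy=-27.729
  bounce: vy ← 0.57·27.729 = 15.806
Arc 2: start y=0.000, vy=15.806 → t=3.226, apex=12.746, x_land=31.004, impact vy=-15.806
  bounce: vy ← 0.57·15.806 = 9.009
Arc 3: start y=0.000, vy=9.009 → t=1.839, apex=4.141, x_land=37.880, impact vy=-9.009
  bounce: vy ← 0.57·9.009 = 5.135
Arc 4: start y=0.000, vy=5.135 → t=1.048, apex=1.345, x_land=41.800, impact vy=-5.135
  bounce: vy ← 0.57·5.135 = 2.927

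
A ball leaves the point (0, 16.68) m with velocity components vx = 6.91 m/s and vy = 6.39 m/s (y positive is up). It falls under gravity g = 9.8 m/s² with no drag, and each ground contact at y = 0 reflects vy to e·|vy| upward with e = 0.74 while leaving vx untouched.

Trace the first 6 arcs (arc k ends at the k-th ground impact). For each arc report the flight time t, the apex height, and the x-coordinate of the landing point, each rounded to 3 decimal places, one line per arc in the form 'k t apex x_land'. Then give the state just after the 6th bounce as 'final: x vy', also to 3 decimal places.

1 2.609 18.763 18.027
2 2.896 10.275 38.040
3 2.143 5.626 52.849
4 1.586 3.081 63.807
5 1.174 1.687 71.917
6 0.868 0.924 77.918
final: 77.918 3.149

Arc 1: start y=16.680, vy=6.390 → t=2.609, apex=18.763, x_land=18.027, impact vy=-19.177
  bounce: vy ← 0.74·19.177 = 14.191
Arc 2: start y=0.000, vy=14.191 → t=2.896, apex=10.275, x_land=38.040, impact vy=-14.191
  bounce: vy ← 0.74·14.191 = 10.501
Arc 3: start y=0.000, vy=10.501 → t=2.143, apex=5.626, x_land=52.849, impact vy=-10.501
  bounce: vy ← 0.74·10.501 = 7.771
Arc 4: start y=0.000, vy=7.771 → t=1.586, apex=3.081, x_land=63.807, impact vy=-7.771
  bounce: vy ← 0.74·7.771 = 5.751
Arc 5: start y=0.000, vy=5.751 → t=1.174, apex=1.687, x_land=71.917, impact vy=-5.751
  bounce: vy ← 0.74·5.751 = 4.255
Arc 6: start y=0.000, vy=4.255 → t=0.868, apex=0.924, x_land=77.918, impact vy=-4.255
  bounce: vy ← 0.74·4.255 = 3.149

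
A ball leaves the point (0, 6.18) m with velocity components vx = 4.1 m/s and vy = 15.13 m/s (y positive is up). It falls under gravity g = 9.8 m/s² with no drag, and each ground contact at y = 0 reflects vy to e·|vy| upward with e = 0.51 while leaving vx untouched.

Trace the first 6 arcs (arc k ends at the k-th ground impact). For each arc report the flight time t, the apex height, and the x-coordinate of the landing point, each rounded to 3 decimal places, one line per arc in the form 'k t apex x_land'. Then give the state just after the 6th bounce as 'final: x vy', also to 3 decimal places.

Arc 1: start y=6.180, vy=15.130 → t=3.453, apex=17.859, x_land=14.157, impact vy=-18.709
  bounce: vy ← 0.51·18.709 = 9.542
Arc 2: start y=0.000, vy=9.542 → t=1.947, apex=4.645, x_land=22.141, impact vy=-9.542
  bounce: vy ← 0.51·9.542 = 4.866
Arc 3: start y=0.000, vy=4.866 → t=0.993, apex=1.208, x_land=26.213, impact vy=-4.866
  bounce: vy ← 0.51·4.866 = 2.482
Arc 4: start y=0.000, vy=2.482 → t=0.506, apex=0.314, x_land=28.290, impact vy=-2.482
  bounce: vy ← 0.51·2.482 = 1.266
Arc 5: start y=0.000, vy=1.266 → t=0.258, apex=0.082, x_land=29.349, impact vy=-1.266
  bounce: vy ← 0.51·1.266 = 0.646
Arc 6: start y=0.000, vy=0.646 → t=0.132, apex=0.021, x_land=29.889, impact vy=-0.646
  bounce: vy ← 0.51·0.646 = 0.329

1 3.453 17.859 14.157
2 1.947 4.645 22.141
3 0.993 1.208 26.213
4 0.506 0.314 28.290
5 0.258 0.082 29.349
6 0.132 0.021 29.889
final: 29.889 0.329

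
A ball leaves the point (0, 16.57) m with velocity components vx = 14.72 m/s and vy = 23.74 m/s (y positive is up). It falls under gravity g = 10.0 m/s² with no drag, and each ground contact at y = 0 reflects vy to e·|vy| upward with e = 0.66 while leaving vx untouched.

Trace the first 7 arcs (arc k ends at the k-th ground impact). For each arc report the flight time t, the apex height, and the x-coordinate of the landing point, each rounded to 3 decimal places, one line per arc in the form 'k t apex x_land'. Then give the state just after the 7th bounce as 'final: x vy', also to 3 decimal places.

Arc 1: start y=16.570, vy=23.740 → t=5.366, apex=44.749, x_land=78.982, impact vy=-29.916
  bounce: vy ← 0.66·29.916 = 19.745
Arc 2: start y=0.000, vy=19.745 → t=3.949, apex=19.493, x_land=137.111, impact vy=-19.745
  bounce: vy ← 0.66·19.745 = 13.032
Arc 3: start y=0.000, vy=13.032 → t=2.606, apex=8.491, x_land=175.476, impact vy=-13.032
  bounce: vy ← 0.66·13.032 = 8.601
Arc 4: start y=0.000, vy=8.601 → t=1.720, apex=3.699, x_land=200.797, impact vy=-8.601
  bounce: vy ← 0.66·8.601 = 5.677
Arc 5: start y=0.000, vy=5.677 → t=1.135, apex=1.611, x_land=217.508, impact vy=-5.677
  bounce: vy ← 0.66·5.677 = 3.747
Arc 6: start y=0.000, vy=3.747 → t=0.749, apex=0.702, x_land=228.538, impact vy=-3.747
  bounce: vy ← 0.66·3.747 = 2.473
Arc 7: start y=0.000, vy=2.473 → t=0.495, apex=0.306, x_land=235.818, impact vy=-2.473
  bounce: vy ← 0.66·2.473 = 1.632

1 5.366 44.749 78.982
2 3.949 19.493 137.111
3 2.606 8.491 175.476
4 1.720 3.699 200.797
5 1.135 1.611 217.508
6 0.749 0.702 228.538
7 0.495 0.306 235.818
final: 235.818 1.632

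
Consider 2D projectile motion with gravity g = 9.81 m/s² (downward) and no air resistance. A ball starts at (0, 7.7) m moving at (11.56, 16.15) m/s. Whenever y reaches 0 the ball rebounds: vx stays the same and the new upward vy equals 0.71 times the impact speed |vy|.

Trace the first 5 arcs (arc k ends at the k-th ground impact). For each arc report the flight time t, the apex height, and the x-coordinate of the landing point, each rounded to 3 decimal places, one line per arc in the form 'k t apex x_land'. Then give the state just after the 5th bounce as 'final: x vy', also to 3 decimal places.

Arc 1: start y=7.700, vy=16.150 → t=3.715, apex=20.994, x_land=42.947, impact vy=-20.295
  bounce: vy ← 0.71·20.295 = 14.410
Arc 2: start y=0.000, vy=14.410 → t=2.938, apex=10.583, x_land=76.907, impact vy=-14.410
  bounce: vy ← 0.71·14.410 = 10.231
Arc 3: start y=0.000, vy=10.231 → t=2.086, apex=5.335, x_land=101.019, impact vy=-10.231
  bounce: vy ← 0.71·10.231 = 7.264
Arc 4: start y=0.000, vy=7.264 → t=1.481, apex=2.689, x_land=118.138, impact vy=-7.264
  bounce: vy ← 0.71·7.264 = 5.157
Arc 5: start y=0.000, vy=5.157 → t=1.051, apex=1.356, x_land=130.293, impact vy=-5.157
  bounce: vy ← 0.71·5.157 = 3.662

1 3.715 20.994 42.947
2 2.938 10.583 76.907
3 2.086 5.335 101.019
4 1.481 2.689 118.138
5 1.051 1.356 130.293
final: 130.293 3.662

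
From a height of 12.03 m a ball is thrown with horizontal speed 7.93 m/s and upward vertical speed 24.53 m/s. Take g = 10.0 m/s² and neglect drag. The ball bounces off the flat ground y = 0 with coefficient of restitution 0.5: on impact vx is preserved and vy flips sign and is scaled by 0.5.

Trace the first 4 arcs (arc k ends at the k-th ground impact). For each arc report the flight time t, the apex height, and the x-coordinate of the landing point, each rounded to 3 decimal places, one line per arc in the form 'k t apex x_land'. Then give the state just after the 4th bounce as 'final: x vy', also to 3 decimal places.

1 5.355 42.116 42.467
2 2.902 10.529 65.482
3 1.451 2.632 76.990
4 0.726 0.658 82.744
final: 82.744 1.814

Arc 1: start y=12.030, vy=24.530 → t=5.355, apex=42.116, x_land=42.467, impact vy=-29.023
  bounce: vy ← 0.5·29.023 = 14.511
Arc 2: start y=0.000, vy=14.511 → t=2.902, apex=10.529, x_land=65.482, impact vy=-14.511
  bounce: vy ← 0.5·14.511 = 7.256
Arc 3: start y=0.000, vy=7.256 → t=1.451, apex=2.632, x_land=76.990, impact vy=-7.256
  bounce: vy ← 0.5·7.256 = 3.628
Arc 4: start y=0.000, vy=3.628 → t=0.726, apex=0.658, x_land=82.744, impact vy=-3.628
  bounce: vy ← 0.5·3.628 = 1.814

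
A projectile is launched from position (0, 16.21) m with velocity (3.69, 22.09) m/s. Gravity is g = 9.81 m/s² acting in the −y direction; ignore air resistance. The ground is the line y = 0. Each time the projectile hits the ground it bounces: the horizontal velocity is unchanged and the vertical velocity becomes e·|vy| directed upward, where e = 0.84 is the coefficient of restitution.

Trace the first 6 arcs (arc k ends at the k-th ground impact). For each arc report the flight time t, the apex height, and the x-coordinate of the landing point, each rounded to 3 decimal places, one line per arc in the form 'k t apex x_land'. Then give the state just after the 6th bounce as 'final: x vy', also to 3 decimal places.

1 5.146 41.081 18.988
2 4.862 28.987 36.929
3 4.084 20.453 51.999
4 3.431 14.432 64.658
5 2.882 10.183 75.291
6 2.421 7.185 84.223
final: 84.223 9.973

Arc 1: start y=16.210, vy=22.090 → t=5.146, apex=41.081, x_land=18.988, impact vy=-28.390
  bounce: vy ← 0.84·28.390 = 23.848
Arc 2: start y=0.000, vy=23.848 → t=4.862, apex=28.987, x_land=36.929, impact vy=-23.848
  bounce: vy ← 0.84·23.848 = 20.032
Arc 3: start y=0.000, vy=20.032 → t=4.084, apex=20.453, x_land=51.999, impact vy=-20.032
  bounce: vy ← 0.84·20.032 = 16.827
Arc 4: start y=0.000, vy=16.827 → t=3.431, apex=14.432, x_land=64.658, impact vy=-16.827
  bounce: vy ← 0.84·16.827 = 14.135
Arc 5: start y=0.000, vy=14.135 → t=2.882, apex=10.183, x_land=75.291, impact vy=-14.135
  bounce: vy ← 0.84·14.135 = 11.873
Arc 6: start y=0.000, vy=11.873 → t=2.421, apex=7.185, x_land=84.223, impact vy=-11.873
  bounce: vy ← 0.84·11.873 = 9.973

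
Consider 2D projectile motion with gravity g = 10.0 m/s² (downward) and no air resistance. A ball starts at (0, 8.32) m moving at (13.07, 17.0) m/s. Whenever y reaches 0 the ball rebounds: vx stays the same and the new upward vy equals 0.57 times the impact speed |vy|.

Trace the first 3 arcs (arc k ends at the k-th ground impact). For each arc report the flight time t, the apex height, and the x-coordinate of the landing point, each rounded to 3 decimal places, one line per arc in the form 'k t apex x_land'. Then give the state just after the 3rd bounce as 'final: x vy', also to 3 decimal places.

Arc 1: start y=8.320, vy=17.000 → t=3.834, apex=22.770, x_land=50.111, impact vy=-21.340
  bounce: vy ← 0.57·21.340 = 12.164
Arc 2: start y=0.000, vy=12.164 → t=2.433, apex=7.398, x_land=81.907, impact vy=-12.164
  bounce: vy ← 0.57·12.164 = 6.933
Arc 3: start y=0.000, vy=6.933 → t=1.387, apex=2.404, x_land=100.031, impact vy=-6.933
  bounce: vy ← 0.57·6.933 = 3.952

1 3.834 22.770 50.111
2 2.433 7.398 81.907
3 1.387 2.404 100.031
final: 100.031 3.952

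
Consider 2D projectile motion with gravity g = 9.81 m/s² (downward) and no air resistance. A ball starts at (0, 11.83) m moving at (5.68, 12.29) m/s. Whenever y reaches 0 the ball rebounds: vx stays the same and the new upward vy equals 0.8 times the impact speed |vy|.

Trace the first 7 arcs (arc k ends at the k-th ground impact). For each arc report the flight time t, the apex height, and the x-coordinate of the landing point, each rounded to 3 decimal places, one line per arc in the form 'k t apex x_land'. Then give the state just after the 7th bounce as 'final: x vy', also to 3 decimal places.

1 3.248 19.528 18.449
2 3.193 12.498 36.583
3 2.554 7.999 51.090
4 2.043 5.119 62.695
5 1.635 3.276 71.980
6 1.308 2.097 79.407
7 1.046 1.342 85.349
final: 85.349 4.105

Arc 1: start y=11.830, vy=12.290 → t=3.248, apex=19.528, x_land=18.449, impact vy=-19.574
  bounce: vy ← 0.8·19.574 = 15.659
Arc 2: start y=0.000, vy=15.659 → t=3.193, apex=12.498, x_land=36.583, impact vy=-15.659
  bounce: vy ← 0.8·15.659 = 12.527
Arc 3: start y=0.000, vy=12.527 → t=2.554, apex=7.999, x_land=51.090, impact vy=-12.527
  bounce: vy ← 0.8·12.527 = 10.022
Arc 4: start y=0.000, vy=10.022 → t=2.043, apex=5.119, x_land=62.695, impact vy=-10.022
  bounce: vy ← 0.8·10.022 = 8.018
Arc 5: start y=0.000, vy=8.018 → t=1.635, apex=3.276, x_land=71.980, impact vy=-8.018
  bounce: vy ← 0.8·8.018 = 6.414
Arc 6: start y=0.000, vy=6.414 → t=1.308, apex=2.097, x_land=79.407, impact vy=-6.414
  bounce: vy ← 0.8·6.414 = 5.131
Arc 7: start y=0.000, vy=5.131 → t=1.046, apex=1.342, x_land=85.349, impact vy=-5.131
  bounce: vy ← 0.8·5.131 = 4.105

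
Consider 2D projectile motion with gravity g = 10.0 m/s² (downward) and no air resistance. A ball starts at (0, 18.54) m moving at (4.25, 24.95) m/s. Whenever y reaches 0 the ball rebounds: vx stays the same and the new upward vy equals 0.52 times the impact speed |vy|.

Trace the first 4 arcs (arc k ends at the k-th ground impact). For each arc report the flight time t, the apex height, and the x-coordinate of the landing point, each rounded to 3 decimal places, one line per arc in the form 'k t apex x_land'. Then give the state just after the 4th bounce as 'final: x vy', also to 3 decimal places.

1 5.647 49.665 23.998
2 3.278 13.429 37.929
3 1.704 3.631 45.173
4 0.886 0.982 48.939
final: 48.939 2.304

Arc 1: start y=18.540, vy=24.950 → t=5.647, apex=49.665, x_land=23.998, impact vy=-31.517
  bounce: vy ← 0.52·31.517 = 16.389
Arc 2: start y=0.000, vy=16.389 → t=3.278, apex=13.429, x_land=37.929, impact vy=-16.389
  bounce: vy ← 0.52·16.389 = 8.522
Arc 3: start y=0.000, vy=8.522 → t=1.704, apex=3.631, x_land=45.173, impact vy=-8.522
  bounce: vy ← 0.52·8.522 = 4.432
Arc 4: start y=0.000, vy=4.432 → t=0.886, apex=0.982, x_land=48.939, impact vy=-4.432
  bounce: vy ← 0.52·4.432 = 2.304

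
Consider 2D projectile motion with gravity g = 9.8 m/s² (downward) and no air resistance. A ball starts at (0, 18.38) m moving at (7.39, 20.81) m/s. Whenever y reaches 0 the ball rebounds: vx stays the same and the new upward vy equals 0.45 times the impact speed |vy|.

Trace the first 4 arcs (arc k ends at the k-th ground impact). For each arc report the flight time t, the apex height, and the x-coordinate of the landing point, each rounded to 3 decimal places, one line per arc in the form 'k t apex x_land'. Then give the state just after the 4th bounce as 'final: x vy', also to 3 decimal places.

1 4.998 40.475 36.932
2 2.587 8.196 56.047
3 1.164 1.660 64.649
4 0.524 0.336 68.520
final: 68.520 1.155

Arc 1: start y=18.380, vy=20.810 → t=4.998, apex=40.475, x_land=36.932, impact vy=-28.166
  bounce: vy ← 0.45·28.166 = 12.675
Arc 2: start y=0.000, vy=12.675 → t=2.587, apex=8.196, x_land=56.047, impact vy=-12.675
  bounce: vy ← 0.45·12.675 = 5.704
Arc 3: start y=0.000, vy=5.704 → t=1.164, apex=1.660, x_land=64.649, impact vy=-5.704
  bounce: vy ← 0.45·5.704 = 2.567
Arc 4: start y=0.000, vy=2.567 → t=0.524, apex=0.336, x_land=68.520, impact vy=-2.567
  bounce: vy ← 0.45·2.567 = 1.155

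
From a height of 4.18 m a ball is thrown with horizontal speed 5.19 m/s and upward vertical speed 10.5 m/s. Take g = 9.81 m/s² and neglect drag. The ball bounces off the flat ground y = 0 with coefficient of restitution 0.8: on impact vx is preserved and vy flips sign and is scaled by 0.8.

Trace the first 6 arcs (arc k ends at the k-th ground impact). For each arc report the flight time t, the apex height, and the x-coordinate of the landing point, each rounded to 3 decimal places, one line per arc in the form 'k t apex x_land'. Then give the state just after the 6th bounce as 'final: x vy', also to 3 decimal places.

1 2.484 9.799 12.891
2 2.262 6.272 24.628
3 1.809 4.014 34.018
4 1.447 2.569 41.530
5 1.158 1.644 47.539
6 0.926 1.052 52.347
final: 52.347 3.635

Arc 1: start y=4.180, vy=10.500 → t=2.484, apex=9.799, x_land=12.891, impact vy=-13.866
  bounce: vy ← 0.8·13.866 = 11.093
Arc 2: start y=0.000, vy=11.093 → t=2.262, apex=6.272, x_land=24.628, impact vy=-11.093
  bounce: vy ← 0.8·11.093 = 8.874
Arc 3: start y=0.000, vy=8.874 → t=1.809, apex=4.014, x_land=34.018, impact vy=-8.874
  bounce: vy ← 0.8·8.874 = 7.099
Arc 4: start y=0.000, vy=7.099 → t=1.447, apex=2.569, x_land=41.530, impact vy=-7.099
  bounce: vy ← 0.8·7.099 = 5.679
Arc 5: start y=0.000, vy=5.679 → t=1.158, apex=1.644, x_land=47.539, impact vy=-5.679
  bounce: vy ← 0.8·5.679 = 4.544
Arc 6: start y=0.000, vy=4.544 → t=0.926, apex=1.052, x_land=52.347, impact vy=-4.544
  bounce: vy ← 0.8·4.544 = 3.635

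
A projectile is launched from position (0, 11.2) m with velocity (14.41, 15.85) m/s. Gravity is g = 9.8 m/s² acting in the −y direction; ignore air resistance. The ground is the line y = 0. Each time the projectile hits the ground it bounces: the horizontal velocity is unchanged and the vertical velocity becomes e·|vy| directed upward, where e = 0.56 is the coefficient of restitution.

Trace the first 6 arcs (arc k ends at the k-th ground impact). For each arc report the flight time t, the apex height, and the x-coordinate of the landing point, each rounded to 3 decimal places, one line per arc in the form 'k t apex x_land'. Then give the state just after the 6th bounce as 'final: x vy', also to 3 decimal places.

1 3.831 24.017 55.209
2 2.480 7.532 90.940
3 1.389 2.362 110.950
4 0.778 0.741 122.155
5 0.435 0.232 128.430
6 0.244 0.073 131.944
final: 131.944 0.669

Arc 1: start y=11.200, vy=15.850 → t=3.831, apex=24.017, x_land=55.209, impact vy=-21.697
  bounce: vy ← 0.56·21.697 = 12.150
Arc 2: start y=0.000, vy=12.150 → t=2.480, apex=7.532, x_land=90.940, impact vy=-12.150
  bounce: vy ← 0.56·12.150 = 6.804
Arc 3: start y=0.000, vy=6.804 → t=1.389, apex=2.362, x_land=110.950, impact vy=-6.804
  bounce: vy ← 0.56·6.804 = 3.810
Arc 4: start y=0.000, vy=3.810 → t=0.778, apex=0.741, x_land=122.155, impact vy=-3.810
  bounce: vy ← 0.56·3.810 = 2.134
Arc 5: start y=0.000, vy=2.134 → t=0.435, apex=0.232, x_land=128.430, impact vy=-2.134
  bounce: vy ← 0.56·2.134 = 1.195
Arc 6: start y=0.000, vy=1.195 → t=0.244, apex=0.073, x_land=131.944, impact vy=-1.195
  bounce: vy ← 0.56·1.195 = 0.669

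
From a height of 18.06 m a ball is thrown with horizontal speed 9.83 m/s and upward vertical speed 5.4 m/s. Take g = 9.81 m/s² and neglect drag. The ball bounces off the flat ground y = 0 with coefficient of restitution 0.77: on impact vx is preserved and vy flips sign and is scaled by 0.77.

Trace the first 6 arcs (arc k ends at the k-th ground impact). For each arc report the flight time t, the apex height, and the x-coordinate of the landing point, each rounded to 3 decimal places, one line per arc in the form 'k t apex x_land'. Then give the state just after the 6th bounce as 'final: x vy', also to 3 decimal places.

Arc 1: start y=18.060, vy=5.400 → t=2.547, apex=19.546, x_land=25.034, impact vy=-19.583
  bounce: vy ← 0.77·19.583 = 15.079
Arc 2: start y=0.000, vy=15.079 → t=3.074, apex=11.589, x_land=55.253, impact vy=-15.079
  bounce: vy ← 0.77·15.079 = 11.611
Arc 3: start y=0.000, vy=11.611 → t=2.367, apex=6.871, x_land=78.522, impact vy=-11.611
  bounce: vy ← 0.77·11.611 = 8.940
Arc 4: start y=0.000, vy=8.940 → t=1.823, apex=4.074, x_land=96.440, impact vy=-8.940
  bounce: vy ← 0.77·8.940 = 6.884
Arc 5: start y=0.000, vy=6.884 → t=1.403, apex=2.415, x_land=110.236, impact vy=-6.884
  bounce: vy ← 0.77·6.884 = 5.301
Arc 6: start y=0.000, vy=5.301 → t=1.081, apex=1.432, x_land=120.859, impact vy=-5.301
  bounce: vy ← 0.77·5.301 = 4.082

1 2.547 19.546 25.034
2 3.074 11.589 55.253
3 2.367 6.871 78.522
4 1.823 4.074 96.440
5 1.403 2.415 110.236
6 1.081 1.432 120.859
final: 120.859 4.082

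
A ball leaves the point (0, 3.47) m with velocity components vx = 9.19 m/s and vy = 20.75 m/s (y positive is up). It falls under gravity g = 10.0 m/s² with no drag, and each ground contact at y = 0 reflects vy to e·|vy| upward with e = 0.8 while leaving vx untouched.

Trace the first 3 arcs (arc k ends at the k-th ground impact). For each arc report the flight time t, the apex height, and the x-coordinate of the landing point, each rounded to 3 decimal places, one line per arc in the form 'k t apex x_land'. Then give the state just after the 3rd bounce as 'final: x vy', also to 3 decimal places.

Arc 1: start y=3.470, vy=20.750 → t=4.311, apex=24.998, x_land=39.618, impact vy=-22.360
  bounce: vy ← 0.8·22.360 = 17.888
Arc 2: start y=0.000, vy=17.888 → t=3.578, apex=15.999, x_land=72.496, impact vy=-17.888
  bounce: vy ← 0.8·17.888 = 14.310
Arc 3: start y=0.000, vy=14.310 → t=2.862, apex=10.239, x_land=98.798, impact vy=-14.310
  bounce: vy ← 0.8·14.310 = 11.448

1 4.311 24.998 39.618
2 3.578 15.999 72.496
3 2.862 10.239 98.798
final: 98.798 11.448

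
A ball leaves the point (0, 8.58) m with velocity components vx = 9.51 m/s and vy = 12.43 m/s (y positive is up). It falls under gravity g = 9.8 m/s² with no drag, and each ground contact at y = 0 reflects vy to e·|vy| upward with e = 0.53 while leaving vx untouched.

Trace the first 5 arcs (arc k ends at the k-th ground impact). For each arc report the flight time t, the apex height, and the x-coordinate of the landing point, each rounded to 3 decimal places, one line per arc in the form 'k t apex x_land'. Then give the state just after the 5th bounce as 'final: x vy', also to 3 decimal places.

Arc 1: start y=8.580, vy=12.430 → t=3.101, apex=16.463, x_land=29.494, impact vy=-17.963
  bounce: vy ← 0.53·17.963 = 9.520
Arc 2: start y=0.000, vy=9.520 → t=1.943, apex=4.624, x_land=47.971, impact vy=-9.520
  bounce: vy ← 0.53·9.520 = 5.046
Arc 3: start y=0.000, vy=5.046 → t=1.030, apex=1.299, x_land=57.764, impact vy=-5.046
  bounce: vy ← 0.53·5.046 = 2.674
Arc 4: start y=0.000, vy=2.674 → t=0.546, apex=0.365, x_land=62.954, impact vy=-2.674
  bounce: vy ← 0.53·2.674 = 1.417
Arc 5: start y=0.000, vy=1.417 → t=0.289, apex=0.102, x_land=65.705, impact vy=-1.417
  bounce: vy ← 0.53·1.417 = 0.751

1 3.101 16.463 29.494
2 1.943 4.624 47.971
3 1.030 1.299 57.764
4 0.546 0.365 62.954
5 0.289 0.102 65.705
final: 65.705 0.751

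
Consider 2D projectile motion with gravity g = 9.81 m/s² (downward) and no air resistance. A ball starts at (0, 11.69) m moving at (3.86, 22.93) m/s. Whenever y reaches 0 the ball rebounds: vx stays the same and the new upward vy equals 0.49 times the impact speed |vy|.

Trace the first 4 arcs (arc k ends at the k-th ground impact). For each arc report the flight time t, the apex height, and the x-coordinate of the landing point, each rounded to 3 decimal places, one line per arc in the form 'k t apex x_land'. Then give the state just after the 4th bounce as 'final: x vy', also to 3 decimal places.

Arc 1: start y=11.690, vy=22.930 → t=5.139, apex=38.488, x_land=19.835, impact vy=-27.480
  bounce: vy ← 0.49·27.480 = 13.465
Arc 2: start y=0.000, vy=13.465 → t=2.745, apex=9.241, x_land=30.431, impact vy=-13.465
  bounce: vy ← 0.49·13.465 = 6.598
Arc 3: start y=0.000, vy=6.598 → t=1.345, apex=2.219, x_land=35.624, impact vy=-6.598
  bounce: vy ← 0.49·6.598 = 3.233
Arc 4: start y=0.000, vy=3.233 → t=0.659, apex=0.533, x_land=38.168, impact vy=-3.233
  bounce: vy ← 0.49·3.233 = 1.584

1 5.139 38.488 19.835
2 2.745 9.241 30.431
3 1.345 2.219 35.624
4 0.659 0.533 38.168
final: 38.168 1.584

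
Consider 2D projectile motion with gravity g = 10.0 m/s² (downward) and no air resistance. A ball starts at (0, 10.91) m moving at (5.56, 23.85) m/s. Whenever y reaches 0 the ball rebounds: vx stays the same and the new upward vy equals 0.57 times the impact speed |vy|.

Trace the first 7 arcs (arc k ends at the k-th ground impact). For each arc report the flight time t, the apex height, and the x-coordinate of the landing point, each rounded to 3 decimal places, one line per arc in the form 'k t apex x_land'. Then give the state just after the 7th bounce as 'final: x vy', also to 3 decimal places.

Arc 1: start y=10.910, vy=23.850 → t=5.190, apex=39.351, x_land=28.859, impact vy=-28.054
  bounce: vy ← 0.57·28.054 = 15.991
Arc 2: start y=0.000, vy=15.991 → t=3.198, apex=12.785, x_land=46.640, impact vy=-15.991
  bounce: vy ← 0.57·15.991 = 9.115
Arc 3: start y=0.000, vy=9.115 → t=1.823, apex=4.154, x_land=56.776, impact vy=-9.115
  bounce: vy ← 0.57·9.115 = 5.195
Arc 4: start y=0.000, vy=5.195 → t=1.039, apex=1.350, x_land=62.553, impact vy=-5.195
  bounce: vy ← 0.57·5.195 = 2.961
Arc 5: start y=0.000, vy=2.961 → t=0.592, apex=0.438, x_land=65.846, impact vy=-2.961
  bounce: vy ← 0.57·2.961 = 1.688
Arc 6: start y=0.000, vy=1.688 → t=0.338, apex=0.142, x_land=67.723, impact vy=-1.688
  bounce: vy ← 0.57·1.688 = 0.962
Arc 7: start y=0.000, vy=0.962 → t=0.192, apex=0.046, x_land=68.793, impact vy=-0.962
  bounce: vy ← 0.57·0.962 = 0.548

1 5.190 39.351 28.859
2 3.198 12.785 46.640
3 1.823 4.154 56.776
4 1.039 1.350 62.553
5 0.592 0.438 65.846
6 0.338 0.142 67.723
7 0.192 0.046 68.793
final: 68.793 0.548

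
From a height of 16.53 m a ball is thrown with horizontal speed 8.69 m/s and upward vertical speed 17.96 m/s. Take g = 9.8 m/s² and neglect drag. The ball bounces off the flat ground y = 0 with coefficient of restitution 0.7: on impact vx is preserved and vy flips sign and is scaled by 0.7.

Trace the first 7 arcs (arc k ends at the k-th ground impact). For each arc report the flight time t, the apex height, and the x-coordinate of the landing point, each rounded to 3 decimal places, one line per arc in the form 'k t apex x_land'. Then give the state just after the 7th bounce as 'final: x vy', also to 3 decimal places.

Arc 1: start y=16.530, vy=17.960 → t=4.427, apex=32.987, x_land=38.473, impact vy=-25.427
  bounce: vy ← 0.7·25.427 = 17.799
Arc 2: start y=0.000, vy=17.799 → t=3.632, apex=16.164, x_land=70.039, impact vy=-17.799
  bounce: vy ← 0.7·17.799 = 12.459
Arc 3: start y=0.000, vy=12.459 → t=2.543, apex=7.920, x_land=92.136, impact vy=-12.459
  bounce: vy ← 0.7·12.459 = 8.722
Arc 4: start y=0.000, vy=8.722 → t=1.780, apex=3.881, x_land=107.603, impact vy=-8.722
  bounce: vy ← 0.7·8.722 = 6.105
Arc 5: start y=0.000, vy=6.105 → t=1.246, apex=1.902, x_land=118.430, impact vy=-6.105
  bounce: vy ← 0.7·6.105 = 4.274
Arc 6: start y=0.000, vy=4.274 → t=0.872, apex=0.932, x_land=126.009, impact vy=-4.274
  bounce: vy ← 0.7·4.274 = 2.992
Arc 7: start y=0.000, vy=2.992 → t=0.611, apex=0.457, x_land=131.315, impact vy=-2.992
  bounce: vy ← 0.7·2.992 = 2.094

1 4.427 32.987 38.473
2 3.632 16.164 70.039
3 2.543 7.920 92.136
4 1.780 3.881 107.603
5 1.246 1.902 118.430
6 0.872 0.932 126.009
7 0.611 0.457 131.315
final: 131.315 2.094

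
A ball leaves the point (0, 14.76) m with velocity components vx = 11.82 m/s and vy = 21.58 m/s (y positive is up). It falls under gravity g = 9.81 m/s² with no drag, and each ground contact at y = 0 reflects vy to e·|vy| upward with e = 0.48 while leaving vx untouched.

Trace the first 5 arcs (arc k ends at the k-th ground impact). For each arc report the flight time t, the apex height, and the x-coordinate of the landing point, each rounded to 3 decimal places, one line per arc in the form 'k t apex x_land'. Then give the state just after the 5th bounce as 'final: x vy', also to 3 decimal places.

Arc 1: start y=14.760, vy=21.580 → t=5.001, apex=38.496, x_land=59.115, impact vy=-27.482
  bounce: vy ← 0.48·27.482 = 13.192
Arc 2: start y=0.000, vy=13.192 → t=2.689, apex=8.869, x_land=90.904, impact vy=-13.192
  bounce: vy ← 0.48·13.192 = 6.332
Arc 3: start y=0.000, vy=6.332 → t=1.291, apex=2.044, x_land=106.163, impact vy=-6.332
  bounce: vy ← 0.48·6.332 = 3.039
Arc 4: start y=0.000, vy=3.039 → t=0.620, apex=0.471, x_land=113.487, impact vy=-3.039
  bounce: vy ← 0.48·3.039 = 1.459
Arc 5: start y=0.000, vy=1.459 → t=0.297, apex=0.108, x_land=117.002, impact vy=-1.459
  bounce: vy ← 0.48·1.459 = 0.700

1 5.001 38.496 59.115
2 2.689 8.869 90.904
3 1.291 2.044 106.163
4 0.620 0.471 113.487
5 0.297 0.108 117.002
final: 117.002 0.700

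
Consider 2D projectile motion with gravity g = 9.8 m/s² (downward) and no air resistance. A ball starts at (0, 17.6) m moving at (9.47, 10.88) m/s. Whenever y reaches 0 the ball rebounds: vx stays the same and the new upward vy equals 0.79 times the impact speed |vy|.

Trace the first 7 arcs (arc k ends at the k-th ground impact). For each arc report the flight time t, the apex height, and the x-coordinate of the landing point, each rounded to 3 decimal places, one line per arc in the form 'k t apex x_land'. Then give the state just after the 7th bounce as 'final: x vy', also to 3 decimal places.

1 3.307 23.640 31.314
2 3.470 14.753 64.179
3 2.742 9.208 90.142
4 2.166 5.746 110.652
5 1.711 3.586 126.856
6 1.352 2.238 139.657
7 1.068 1.397 149.769
final: 149.769 4.134

Arc 1: start y=17.600, vy=10.880 → t=3.307, apex=23.640, x_land=31.314, impact vy=-21.525
  bounce: vy ← 0.79·21.525 = 17.005
Arc 2: start y=0.000, vy=17.005 → t=3.470, apex=14.753, x_land=64.179, impact vy=-17.005
  bounce: vy ← 0.79·17.005 = 13.434
Arc 3: start y=0.000, vy=13.434 → t=2.742, apex=9.208, x_land=90.142, impact vy=-13.434
  bounce: vy ← 0.79·13.434 = 10.613
Arc 4: start y=0.000, vy=10.613 → t=2.166, apex=5.746, x_land=110.652, impact vy=-10.613
  bounce: vy ← 0.79·10.613 = 8.384
Arc 5: start y=0.000, vy=8.384 → t=1.711, apex=3.586, x_land=126.856, impact vy=-8.384
  bounce: vy ← 0.79·8.384 = 6.623
Arc 6: start y=0.000, vy=6.623 → t=1.352, apex=2.238, x_land=139.657, impact vy=-6.623
  bounce: vy ← 0.79·6.623 = 5.233
Arc 7: start y=0.000, vy=5.233 → t=1.068, apex=1.397, x_land=149.769, impact vy=-5.233
  bounce: vy ← 0.79·5.233 = 4.134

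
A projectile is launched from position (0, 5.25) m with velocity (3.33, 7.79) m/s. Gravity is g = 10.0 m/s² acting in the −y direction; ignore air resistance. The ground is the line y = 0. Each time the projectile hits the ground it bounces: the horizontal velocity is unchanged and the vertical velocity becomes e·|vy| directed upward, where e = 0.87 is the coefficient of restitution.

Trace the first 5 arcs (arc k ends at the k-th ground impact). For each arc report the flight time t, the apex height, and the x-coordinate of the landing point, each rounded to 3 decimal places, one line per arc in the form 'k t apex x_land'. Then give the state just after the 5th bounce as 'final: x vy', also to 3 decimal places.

1 2.066 8.284 6.880
2 2.240 6.270 14.339
3 1.949 4.746 20.827
4 1.695 3.592 26.472
5 1.475 2.719 31.384
final: 31.384 6.416

Arc 1: start y=5.250, vy=7.790 → t=2.066, apex=8.284, x_land=6.880, impact vy=-12.872
  bounce: vy ← 0.87·12.872 = 11.198
Arc 2: start y=0.000, vy=11.198 → t=2.240, apex=6.270, x_land=14.339, impact vy=-11.198
  bounce: vy ← 0.87·11.198 = 9.743
Arc 3: start y=0.000, vy=9.743 → t=1.949, apex=4.746, x_land=20.827, impact vy=-9.743
  bounce: vy ← 0.87·9.743 = 8.476
Arc 4: start y=0.000, vy=8.476 → t=1.695, apex=3.592, x_land=26.472, impact vy=-8.476
  bounce: vy ← 0.87·8.476 = 7.374
Arc 5: start y=0.000, vy=7.374 → t=1.475, apex=2.719, x_land=31.384, impact vy=-7.374
  bounce: vy ← 0.87·7.374 = 6.416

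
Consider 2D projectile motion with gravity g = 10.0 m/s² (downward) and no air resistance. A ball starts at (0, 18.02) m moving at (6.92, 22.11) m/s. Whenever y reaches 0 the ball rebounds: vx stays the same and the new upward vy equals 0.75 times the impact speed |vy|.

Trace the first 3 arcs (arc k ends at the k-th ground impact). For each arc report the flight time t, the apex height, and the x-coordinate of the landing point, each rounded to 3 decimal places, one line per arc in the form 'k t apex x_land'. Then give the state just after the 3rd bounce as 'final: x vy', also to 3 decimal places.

Arc 1: start y=18.020, vy=22.110 → t=5.125, apex=42.463, x_land=35.466, impact vy=-29.142
  bounce: vy ← 0.75·29.142 = 21.856
Arc 2: start y=0.000, vy=21.856 → t=4.371, apex=23.885, x_land=65.716, impact vy=-21.856
  bounce: vy ← 0.75·21.856 = 16.392
Arc 3: start y=0.000, vy=16.392 → t=3.278, apex=13.435, x_land=88.403, impact vy=-16.392
  bounce: vy ← 0.75·16.392 = 12.294

1 5.125 42.463 35.466
2 4.371 23.885 65.716
3 3.278 13.435 88.403
final: 88.403 12.294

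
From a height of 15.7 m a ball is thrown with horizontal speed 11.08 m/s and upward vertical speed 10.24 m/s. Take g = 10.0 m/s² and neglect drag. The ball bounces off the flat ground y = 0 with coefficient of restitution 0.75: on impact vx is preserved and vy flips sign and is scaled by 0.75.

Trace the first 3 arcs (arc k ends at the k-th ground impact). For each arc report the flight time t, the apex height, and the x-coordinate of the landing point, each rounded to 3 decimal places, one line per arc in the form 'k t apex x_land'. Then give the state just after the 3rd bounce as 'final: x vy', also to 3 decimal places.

Arc 1: start y=15.700, vy=10.240 → t=3.071, apex=20.943, x_land=34.022, impact vy=-20.466
  bounce: vy ← 0.75·20.466 = 15.350
Arc 2: start y=0.000, vy=15.350 → t=3.070, apex=11.780, x_land=68.037, impact vy=-15.350
  bounce: vy ← 0.75·15.350 = 11.512
Arc 3: start y=0.000, vy=11.512 → t=2.302, apex=6.626, x_land=93.548, impact vy=-11.512
  bounce: vy ← 0.75·11.512 = 8.634

1 3.071 20.943 34.022
2 3.070 11.780 68.037
3 2.302 6.626 93.548
final: 93.548 8.634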